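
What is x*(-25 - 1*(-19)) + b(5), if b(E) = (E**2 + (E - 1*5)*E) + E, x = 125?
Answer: -720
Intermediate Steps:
b(E) = E + E**2 + E*(-5 + E) (b(E) = (E**2 + (E - 5)*E) + E = (E**2 + (-5 + E)*E) + E = (E**2 + E*(-5 + E)) + E = E + E**2 + E*(-5 + E))
x*(-25 - 1*(-19)) + b(5) = 125*(-25 - 1*(-19)) + 2*5*(-2 + 5) = 125*(-25 + 19) + 2*5*3 = 125*(-6) + 30 = -750 + 30 = -720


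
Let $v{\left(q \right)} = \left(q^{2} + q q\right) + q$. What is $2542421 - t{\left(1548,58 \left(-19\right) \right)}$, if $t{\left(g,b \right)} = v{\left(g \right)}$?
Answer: $-2251735$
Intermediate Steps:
$v{\left(q \right)} = q + 2 q^{2}$ ($v{\left(q \right)} = \left(q^{2} + q^{2}\right) + q = 2 q^{2} + q = q + 2 q^{2}$)
$t{\left(g,b \right)} = g \left(1 + 2 g\right)$
$2542421 - t{\left(1548,58 \left(-19\right) \right)} = 2542421 - 1548 \left(1 + 2 \cdot 1548\right) = 2542421 - 1548 \left(1 + 3096\right) = 2542421 - 1548 \cdot 3097 = 2542421 - 4794156 = -2251735$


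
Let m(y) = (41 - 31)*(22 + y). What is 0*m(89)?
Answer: 0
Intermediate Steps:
m(y) = 220 + 10*y (m(y) = 10*(22 + y) = 220 + 10*y)
0*m(89) = 0*(220 + 10*89) = 0*(220 + 890) = 0*1110 = 0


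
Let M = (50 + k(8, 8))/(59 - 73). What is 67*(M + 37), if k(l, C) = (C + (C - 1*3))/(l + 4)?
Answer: 375401/168 ≈ 2234.5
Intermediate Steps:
k(l, C) = (-3 + 2*C)/(4 + l) (k(l, C) = (C + (C - 3))/(4 + l) = (C + (-3 + C))/(4 + l) = (-3 + 2*C)/(4 + l))
M = -613/168 (M = (50 + (-3 + 2*8)/(4 + 8))/(59 - 73) = (50 + (-3 + 16)/12)/(-14) = (50 + (1/12)*13)*(-1/14) = (50 + 13/12)*(-1/14) = (613/12)*(-1/14) = -613/168 ≈ -3.6488)
67*(M + 37) = 67*(-613/168 + 37) = 67*(5603/168) = 375401/168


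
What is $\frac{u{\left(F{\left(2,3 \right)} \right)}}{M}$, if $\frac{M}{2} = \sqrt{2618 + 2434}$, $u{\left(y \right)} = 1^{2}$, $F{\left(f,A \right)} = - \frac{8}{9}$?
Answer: $\frac{\sqrt{1263}}{5052} \approx 0.0070346$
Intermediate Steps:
$F{\left(f,A \right)} = - \frac{8}{9}$ ($F{\left(f,A \right)} = \left(-8\right) \frac{1}{9} = - \frac{8}{9}$)
$u{\left(y \right)} = 1$
$M = 4 \sqrt{1263}$ ($M = 2 \sqrt{2618 + 2434} = 2 \sqrt{5052} = 2 \cdot 2 \sqrt{1263} = 4 \sqrt{1263} \approx 142.15$)
$\frac{u{\left(F{\left(2,3 \right)} \right)}}{M} = 1 \frac{1}{4 \sqrt{1263}} = 1 \frac{\sqrt{1263}}{5052} = \frac{\sqrt{1263}}{5052}$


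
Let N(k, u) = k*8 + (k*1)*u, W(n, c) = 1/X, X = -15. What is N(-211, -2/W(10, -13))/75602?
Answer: -4009/37801 ≈ -0.10606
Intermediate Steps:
W(n, c) = -1/15 (W(n, c) = 1/(-15) = -1/15)
N(k, u) = 8*k + k*u
N(-211, -2/W(10, -13))/75602 = -211*(8 - 2/(-1/15))/75602 = -211*(8 - 2*(-15))*(1/75602) = -211*(8 + 30)*(1/75602) = -211*38*(1/75602) = -8018*1/75602 = -4009/37801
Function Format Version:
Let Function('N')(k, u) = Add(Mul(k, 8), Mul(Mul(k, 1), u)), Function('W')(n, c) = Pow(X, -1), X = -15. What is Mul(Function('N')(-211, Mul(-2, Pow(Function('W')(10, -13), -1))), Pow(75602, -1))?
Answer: Rational(-4009, 37801) ≈ -0.10606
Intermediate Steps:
Function('W')(n, c) = Rational(-1, 15) (Function('W')(n, c) = Pow(-15, -1) = Rational(-1, 15))
Function('N')(k, u) = Add(Mul(8, k), Mul(k, u))
Mul(Function('N')(-211, Mul(-2, Pow(Function('W')(10, -13), -1))), Pow(75602, -1)) = Mul(Mul(-211, Add(8, Mul(-2, Pow(Rational(-1, 15), -1)))), Pow(75602, -1)) = Mul(Mul(-211, Add(8, Mul(-2, -15))), Rational(1, 75602)) = Mul(Mul(-211, Add(8, 30)), Rational(1, 75602)) = Mul(Mul(-211, 38), Rational(1, 75602)) = Mul(-8018, Rational(1, 75602)) = Rational(-4009, 37801)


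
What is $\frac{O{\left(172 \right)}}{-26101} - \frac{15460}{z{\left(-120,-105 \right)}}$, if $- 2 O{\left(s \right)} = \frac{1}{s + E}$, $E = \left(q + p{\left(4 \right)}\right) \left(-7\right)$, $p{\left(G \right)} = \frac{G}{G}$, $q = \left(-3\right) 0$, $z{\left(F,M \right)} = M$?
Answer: $\frac{8877472127}{60293310} \approx 147.24$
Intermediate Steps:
$q = 0$
$p{\left(G \right)} = 1$
$E = -7$ ($E = \left(0 + 1\right) \left(-7\right) = 1 \left(-7\right) = -7$)
$O{\left(s \right)} = - \frac{1}{2 \left(-7 + s\right)}$ ($O{\left(s \right)} = - \frac{1}{2 \left(s - 7\right)} = - \frac{1}{2 \left(-7 + s\right)}$)
$\frac{O{\left(172 \right)}}{-26101} - \frac{15460}{z{\left(-120,-105 \right)}} = \frac{\left(-1\right) \frac{1}{-14 + 2 \cdot 172}}{-26101} - \frac{15460}{-105} = - \frac{1}{-14 + 344} \left(- \frac{1}{26101}\right) - - \frac{3092}{21} = - \frac{1}{330} \left(- \frac{1}{26101}\right) + \frac{3092}{21} = \left(-1\right) \frac{1}{330} \left(- \frac{1}{26101}\right) + \frac{3092}{21} = \left(- \frac{1}{330}\right) \left(- \frac{1}{26101}\right) + \frac{3092}{21} = \frac{1}{8613330} + \frac{3092}{21} = \frac{8877472127}{60293310}$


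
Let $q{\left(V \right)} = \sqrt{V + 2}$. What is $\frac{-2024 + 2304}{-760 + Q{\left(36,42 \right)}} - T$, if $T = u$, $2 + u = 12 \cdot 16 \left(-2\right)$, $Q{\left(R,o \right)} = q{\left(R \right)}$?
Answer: $\frac{5861214}{15199} - \frac{140 \sqrt{38}}{288781} \approx 385.63$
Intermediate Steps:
$q{\left(V \right)} = \sqrt{2 + V}$
$Q{\left(R,o \right)} = \sqrt{2 + R}$
$u = -386$ ($u = -2 + 12 \cdot 16 \left(-2\right) = -2 + 192 \left(-2\right) = -2 - 384 = -386$)
$T = -386$
$\frac{-2024 + 2304}{-760 + Q{\left(36,42 \right)}} - T = \frac{-2024 + 2304}{-760 + \sqrt{2 + 36}} - -386 = \frac{280}{-760 + \sqrt{38}} + 386 = 386 + \frac{280}{-760 + \sqrt{38}}$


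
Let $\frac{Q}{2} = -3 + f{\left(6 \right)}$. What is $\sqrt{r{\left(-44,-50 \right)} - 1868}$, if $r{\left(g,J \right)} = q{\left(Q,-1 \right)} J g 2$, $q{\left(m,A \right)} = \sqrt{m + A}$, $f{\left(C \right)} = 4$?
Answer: $2 \sqrt{633} \approx 50.319$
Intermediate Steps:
$Q = 2$ ($Q = 2 \left(-3 + 4\right) = 2 \cdot 1 = 2$)
$q{\left(m,A \right)} = \sqrt{A + m}$
$r{\left(g,J \right)} = 2 J g$ ($r{\left(g,J \right)} = \sqrt{-1 + 2} J g 2 = \sqrt{1} J g 2 = 1 J g 2 = J g 2 = 2 J g$)
$\sqrt{r{\left(-44,-50 \right)} - 1868} = \sqrt{2 \left(-50\right) \left(-44\right) - 1868} = \sqrt{4400 - 1868} = \sqrt{2532} = 2 \sqrt{633}$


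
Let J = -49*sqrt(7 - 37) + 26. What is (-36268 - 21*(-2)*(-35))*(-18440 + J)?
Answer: 694907532 + 1849162*I*sqrt(30) ≈ 6.9491e+8 + 1.0128e+7*I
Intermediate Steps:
J = 26 - 49*I*sqrt(30) (J = -49*I*sqrt(30) + 26 = 26 - 49*I*sqrt(30) ≈ 26.0 - 268.38*I)
(-36268 - 21*(-2)*(-35))*(-18440 + J) = (-36268 - 21*(-2)*(-35))*(-18440 + (26 - 49*I*sqrt(30))) = (-36268 + 42*(-35))*(-18414 - 49*I*sqrt(30)) = (-36268 - 1470)*(-18414 - 49*I*sqrt(30)) = -37738*(-18414 - 49*I*sqrt(30)) = 694907532 + 1849162*I*sqrt(30)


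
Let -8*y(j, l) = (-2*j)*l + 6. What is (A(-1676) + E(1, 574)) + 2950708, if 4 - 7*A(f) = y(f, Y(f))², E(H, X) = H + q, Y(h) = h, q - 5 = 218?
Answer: -1127142687183/16 ≈ -7.0446e+10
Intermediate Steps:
q = 223 (q = 5 + 218 = 223)
y(j, l) = -¾ + j*l/4 (y(j, l) = -((-2*j)*l + 6)/8 = -(-2*j*l + 6)/8 = -(6 - 2*j*l)/8 = -¾ + j*l/4)
E(H, X) = 223 + H (E(H, X) = H + 223 = 223 + H)
A(f) = 4/7 - (-¾ + f²/4)²/7 (A(f) = 4/7 - (-¾ + f*f/4)²/7 = 4/7 - (-¾ + f²/4)²/7)
(A(-1676) + E(1, 574)) + 2950708 = ((4/7 - (-3 + (-1676)²)²/112) + (223 + 1)) + 2950708 = ((4/7 - (-3 + 2808976)²/112) + 224) + 2950708 = ((4/7 - 1/112*2808973²) + 224) + 2950708 = ((4/7 - 1/112*7890329314729) + 224) + 2950708 = ((4/7 - 7890329314729/112) + 224) + 2950708 = (-1127189902095/16 + 224) + 2950708 = -1127189898511/16 + 2950708 = -1127142687183/16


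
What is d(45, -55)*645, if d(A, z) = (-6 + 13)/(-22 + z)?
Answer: -645/11 ≈ -58.636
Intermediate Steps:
d(A, z) = 7/(-22 + z)
d(45, -55)*645 = (7/(-22 - 55))*645 = (7/(-77))*645 = (7*(-1/77))*645 = -1/11*645 = -645/11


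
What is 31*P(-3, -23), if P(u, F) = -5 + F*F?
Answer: 16244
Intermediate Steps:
P(u, F) = -5 + F**2
31*P(-3, -23) = 31*(-5 + (-23)**2) = 31*(-5 + 529) = 31*524 = 16244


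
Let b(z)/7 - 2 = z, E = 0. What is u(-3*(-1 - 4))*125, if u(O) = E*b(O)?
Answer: 0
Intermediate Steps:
b(z) = 14 + 7*z
u(O) = 0 (u(O) = 0*(14 + 7*O) = 0)
u(-3*(-1 - 4))*125 = 0*125 = 0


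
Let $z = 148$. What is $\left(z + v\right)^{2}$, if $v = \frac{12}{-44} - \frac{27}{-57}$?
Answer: $\frac{959388676}{43681} \approx 21964.0$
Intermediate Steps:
$v = \frac{42}{209}$ ($v = 12 \left(- \frac{1}{44}\right) - - \frac{9}{19} = - \frac{3}{11} + \frac{9}{19} = \frac{42}{209} \approx 0.20096$)
$\left(z + v\right)^{2} = \left(148 + \frac{42}{209}\right)^{2} = \left(\frac{30974}{209}\right)^{2} = \frac{959388676}{43681}$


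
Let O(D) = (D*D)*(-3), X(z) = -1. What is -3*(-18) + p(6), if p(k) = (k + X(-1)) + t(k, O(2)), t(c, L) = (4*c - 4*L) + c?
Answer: 137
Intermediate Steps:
O(D) = -3*D² (O(D) = D²*(-3) = -3*D²)
t(c, L) = -4*L + 5*c (t(c, L) = (-4*L + 4*c) + c = -4*L + 5*c)
p(k) = 47 + 6*k (p(k) = (k - 1) + (-(-12)*2² + 5*k) = (-1 + k) + (-(-12)*4 + 5*k) = (-1 + k) + (-4*(-12) + 5*k) = (-1 + k) + (48 + 5*k) = 47 + 6*k)
-3*(-18) + p(6) = -3*(-18) + (47 + 6*6) = 54 + (47 + 36) = 54 + 83 = 137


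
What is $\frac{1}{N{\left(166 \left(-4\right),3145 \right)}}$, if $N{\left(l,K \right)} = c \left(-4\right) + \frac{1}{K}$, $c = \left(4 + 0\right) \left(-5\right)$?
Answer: $\frac{3145}{251601} \approx 0.0125$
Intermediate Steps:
$c = -20$ ($c = 4 \left(-5\right) = -20$)
$N{\left(l,K \right)} = 80 + \frac{1}{K}$ ($N{\left(l,K \right)} = \left(-20\right) \left(-4\right) + \frac{1}{K} = 80 + \frac{1}{K}$)
$\frac{1}{N{\left(166 \left(-4\right),3145 \right)}} = \frac{1}{80 + \frac{1}{3145}} = \frac{1}{\frac{251601}{3145}} = \frac{3145}{251601}$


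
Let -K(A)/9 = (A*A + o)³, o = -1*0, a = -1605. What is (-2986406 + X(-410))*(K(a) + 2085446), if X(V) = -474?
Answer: 459526440101915528653051520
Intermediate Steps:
o = 0
K(A) = -9*A⁶ (K(A) = -9*(A*A + 0)³ = -9*(A² + 0)³ = -9*A⁶)
(-2986406 + X(-410))*(K(a) + 2085446) = (-2986406 - 474)*(-9*(-1605)⁶ + 2085446) = -2986880*(-9*17094256664030015625 + 2085446) = -2986880*(-153848309976270140625 + 2085446) = -2986880*(-153848309976268055179) = 459526440101915528653051520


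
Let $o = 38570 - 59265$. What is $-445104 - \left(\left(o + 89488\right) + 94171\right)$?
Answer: $-608068$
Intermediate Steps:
$o = -20695$
$-445104 - \left(\left(o + 89488\right) + 94171\right) = -445104 - \left(\left(-20695 + 89488\right) + 94171\right) = -445104 - \left(68793 + 94171\right) = -445104 - 162964 = -608068$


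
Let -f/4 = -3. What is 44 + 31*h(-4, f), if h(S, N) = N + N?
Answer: 788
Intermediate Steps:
f = 12 (f = -4*(-3) = 12)
h(S, N) = 2*N
44 + 31*h(-4, f) = 44 + 31*(2*12) = 44 + 31*24 = 44 + 744 = 788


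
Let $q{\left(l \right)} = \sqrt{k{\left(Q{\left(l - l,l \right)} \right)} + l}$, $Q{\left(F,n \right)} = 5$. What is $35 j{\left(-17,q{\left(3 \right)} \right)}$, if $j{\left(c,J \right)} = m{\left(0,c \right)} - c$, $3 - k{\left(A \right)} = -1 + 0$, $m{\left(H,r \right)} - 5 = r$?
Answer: $175$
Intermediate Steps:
$m{\left(H,r \right)} = 5 + r$
$k{\left(A \right)} = 4$ ($k{\left(A \right)} = 3 - \left(-1 + 0\right) = 3 - -1 = 3 + 1 = 4$)
$q{\left(l \right)} = \sqrt{4 + l}$
$j{\left(c,J \right)} = 5$ ($j{\left(c,J \right)} = \left(5 + c\right) - c = 5$)
$35 j{\left(-17,q{\left(3 \right)} \right)} = 35 \cdot 5 = 175$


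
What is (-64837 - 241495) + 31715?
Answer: -274617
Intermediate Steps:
(-64837 - 241495) + 31715 = -306332 + 31715 = -274617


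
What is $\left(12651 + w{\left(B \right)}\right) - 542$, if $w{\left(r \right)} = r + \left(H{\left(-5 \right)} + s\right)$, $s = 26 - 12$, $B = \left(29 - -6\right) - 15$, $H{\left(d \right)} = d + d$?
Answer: $12133$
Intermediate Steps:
$H{\left(d \right)} = 2 d$
$B = 20$ ($B = \left(29 + \left(-2 + 8\right)\right) - 15 = \left(29 + 6\right) - 15 = 35 - 15 = 20$)
$s = 14$ ($s = 26 - 12 = 14$)
$w{\left(r \right)} = 4 + r$ ($w{\left(r \right)} = r + \left(2 \left(-5\right) + 14\right) = r + \left(-10 + 14\right) = r + 4 = 4 + r$)
$\left(12651 + w{\left(B \right)}\right) - 542 = \left(12651 + \left(4 + 20\right)\right) - 542 = \left(12651 + 24\right) - 542 = 12675 - 542 = 12133$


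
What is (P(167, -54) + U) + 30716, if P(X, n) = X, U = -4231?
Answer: 26652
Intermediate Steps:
(P(167, -54) + U) + 30716 = (167 - 4231) + 30716 = -4064 + 30716 = 26652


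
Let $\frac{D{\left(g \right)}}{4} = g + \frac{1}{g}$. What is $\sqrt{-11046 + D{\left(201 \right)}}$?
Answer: $\frac{i \sqrt{413786238}}{201} \approx 101.2 i$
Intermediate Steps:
$D{\left(g \right)} = 4 g + \frac{4}{g}$ ($D{\left(g \right)} = 4 \left(g + \frac{1}{g}\right) = 4 g + \frac{4}{g}$)
$\sqrt{-11046 + D{\left(201 \right)}} = \sqrt{-11046 + \left(4 \cdot 201 + \frac{4}{201}\right)} = \sqrt{-11046 + \left(804 + 4 \cdot \frac{1}{201}\right)} = \sqrt{-11046 + \left(804 + \frac{4}{201}\right)} = \sqrt{-11046 + \frac{161608}{201}} = \sqrt{- \frac{2058638}{201}} = \frac{i \sqrt{413786238}}{201}$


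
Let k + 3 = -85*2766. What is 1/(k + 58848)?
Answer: -1/176265 ≈ -5.6733e-6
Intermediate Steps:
k = -235113 (k = -3 - 85*2766 = -3 - 235110 = -235113)
1/(k + 58848) = 1/(-235113 + 58848) = 1/(-176265) = -1/176265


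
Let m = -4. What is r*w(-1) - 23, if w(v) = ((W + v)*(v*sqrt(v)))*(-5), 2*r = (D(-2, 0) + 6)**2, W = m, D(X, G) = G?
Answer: -23 - 450*I ≈ -23.0 - 450.0*I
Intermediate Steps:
W = -4
r = 18 (r = (0 + 6)**2/2 = (1/2)*6**2 = (1/2)*36 = 18)
w(v) = -5*v**(3/2)*(-4 + v) (w(v) = ((-4 + v)*(v*sqrt(v)))*(-5) = ((-4 + v)*v**(3/2))*(-5) = (v**(3/2)*(-4 + v))*(-5) = -5*v**(3/2)*(-4 + v))
r*w(-1) - 23 = 18*(5*(-1)**(3/2)*(4 - 1*(-1))) - 23 = 18*(5*(-I)*(4 + 1)) - 23 = 18*(5*(-I)*5) - 23 = 18*(-25*I) - 23 = -450*I - 23 = -23 - 450*I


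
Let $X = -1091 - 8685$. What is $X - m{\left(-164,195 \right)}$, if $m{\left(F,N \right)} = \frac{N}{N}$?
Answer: $-9777$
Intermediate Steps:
$m{\left(F,N \right)} = 1$
$X = -9776$
$X - m{\left(-164,195 \right)} = -9776 - 1 = -9777$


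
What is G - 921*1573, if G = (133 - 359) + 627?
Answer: -1448332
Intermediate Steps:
G = 401 (G = -226 + 627 = 401)
G - 921*1573 = 401 - 921*1573 = 401 - 1448733 = -1448332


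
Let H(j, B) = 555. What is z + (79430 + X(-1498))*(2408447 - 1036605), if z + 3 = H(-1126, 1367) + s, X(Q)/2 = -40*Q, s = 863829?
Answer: 273367819721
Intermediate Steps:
X(Q) = -80*Q (X(Q) = 2*(-40*Q) = -80*Q)
z = 864381 (z = -3 + (555 + 863829) = -3 + 864384 = 864381)
z + (79430 + X(-1498))*(2408447 - 1036605) = 864381 + (79430 - 80*(-1498))*(2408447 - 1036605) = 864381 + (79430 + 119840)*1371842 = 864381 + 199270*1371842 = 864381 + 273366955340 = 273367819721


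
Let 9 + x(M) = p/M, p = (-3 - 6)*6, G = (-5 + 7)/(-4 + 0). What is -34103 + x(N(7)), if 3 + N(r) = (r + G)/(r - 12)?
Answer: -1466276/43 ≈ -34099.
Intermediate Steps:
G = -½ (G = 2/(-4) = 2*(-¼) = -½ ≈ -0.50000)
N(r) = -3 + (-½ + r)/(-12 + r) (N(r) = -3 + (r - ½)/(r - 12) = -3 + (-½ + r)/(-12 + r))
p = -54 (p = -9*6 = -54)
x(M) = -9 - 54/M
-34103 + x(N(7)) = -34103 + (-9 - 54*2*(-12 + 7)/(71 - 4*7)) = -34103 + (-9 - 54*(-10/(71 - 28))) = -34103 + (-9 - 54/((½)*(-⅕)*43)) = -34103 + (-9 - 54/(-43/10)) = -34103 + (-9 - 54*(-10/43)) = -34103 + (-9 + 540/43) = -34103 + 153/43 = -1466276/43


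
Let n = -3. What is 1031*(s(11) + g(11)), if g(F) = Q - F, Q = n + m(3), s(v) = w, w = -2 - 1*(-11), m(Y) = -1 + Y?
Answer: -3093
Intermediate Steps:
w = 9 (w = -2 + 11 = 9)
s(v) = 9
Q = -1 (Q = -3 + (-1 + 3) = -3 + 2 = -1)
g(F) = -1 - F
1031*(s(11) + g(11)) = 1031*(9 + (-1 - 1*11)) = 1031*(9 + (-1 - 11)) = 1031*(9 - 12) = 1031*(-3) = -3093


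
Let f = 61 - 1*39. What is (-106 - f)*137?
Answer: -17536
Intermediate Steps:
f = 22 (f = 61 - 39 = 22)
(-106 - f)*137 = (-106 - 1*22)*137 = (-106 - 22)*137 = -128*137 = -17536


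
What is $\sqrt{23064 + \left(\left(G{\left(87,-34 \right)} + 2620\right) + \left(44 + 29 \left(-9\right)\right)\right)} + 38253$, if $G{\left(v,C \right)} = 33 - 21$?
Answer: $38253 + 3 \sqrt{2831} \approx 38413.0$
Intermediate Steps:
$G{\left(v,C \right)} = 12$ ($G{\left(v,C \right)} = 33 - 21 = 12$)
$\sqrt{23064 + \left(\left(G{\left(87,-34 \right)} + 2620\right) + \left(44 + 29 \left(-9\right)\right)\right)} + 38253 = \sqrt{23064 + \left(\left(12 + 2620\right) + \left(44 + 29 \left(-9\right)\right)\right)} + 38253 = \sqrt{23064 + \left(2632 + \left(44 - 261\right)\right)} + 38253 = \sqrt{23064 + \left(2632 - 217\right)} + 38253 = \sqrt{23064 + 2415} + 38253 = \sqrt{25479} + 38253 = 3 \sqrt{2831} + 38253 = 38253 + 3 \sqrt{2831}$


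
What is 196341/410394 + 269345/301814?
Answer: 14149669542/10321887893 ≈ 1.3708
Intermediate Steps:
196341/410394 + 269345/301814 = 196341*(1/410394) + 269345*(1/301814) = 65447/136798 + 269345/301814 = 14149669542/10321887893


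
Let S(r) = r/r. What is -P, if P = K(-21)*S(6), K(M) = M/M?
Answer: -1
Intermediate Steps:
S(r) = 1
K(M) = 1
P = 1 (P = 1*1 = 1)
-P = -1*1 = -1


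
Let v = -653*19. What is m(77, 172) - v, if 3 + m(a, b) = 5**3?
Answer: 12529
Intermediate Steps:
m(a, b) = 122 (m(a, b) = -3 + 5**3 = -3 + 125 = 122)
v = -12407
m(77, 172) - v = 122 - 1*(-12407) = 122 + 12407 = 12529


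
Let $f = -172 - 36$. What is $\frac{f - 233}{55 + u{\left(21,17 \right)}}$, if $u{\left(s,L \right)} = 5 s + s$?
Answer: $- \frac{441}{181} \approx -2.4365$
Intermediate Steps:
$u{\left(s,L \right)} = 6 s$
$f = -208$ ($f = -172 - 36 = -208$)
$\frac{f - 233}{55 + u{\left(21,17 \right)}} = \frac{-208 - 233}{55 + 6 \cdot 21} = - \frac{441}{55 + 126} = - \frac{441}{181}$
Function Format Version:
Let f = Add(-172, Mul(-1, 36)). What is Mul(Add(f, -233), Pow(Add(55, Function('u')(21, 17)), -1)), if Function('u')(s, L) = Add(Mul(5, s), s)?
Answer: Rational(-441, 181) ≈ -2.4365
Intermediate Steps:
Function('u')(s, L) = Mul(6, s)
f = -208 (f = Add(-172, -36) = -208)
Mul(Add(f, -233), Pow(Add(55, Function('u')(21, 17)), -1)) = Mul(Add(-208, -233), Pow(Add(55, Mul(6, 21)), -1)) = Mul(-441, Pow(Add(55, 126), -1)) = Mul(-441, Pow(181, -1)) = Mul(-441, Rational(1, 181)) = Rational(-441, 181)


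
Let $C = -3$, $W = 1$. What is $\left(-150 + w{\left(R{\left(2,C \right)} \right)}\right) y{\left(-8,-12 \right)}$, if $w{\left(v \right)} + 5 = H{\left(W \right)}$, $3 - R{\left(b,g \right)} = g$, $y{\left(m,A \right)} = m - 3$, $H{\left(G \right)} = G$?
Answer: $1694$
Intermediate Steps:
$y{\left(m,A \right)} = -3 + m$
$R{\left(b,g \right)} = 3 - g$
$w{\left(v \right)} = -4$ ($w{\left(v \right)} = -5 + 1 = -4$)
$\left(-150 + w{\left(R{\left(2,C \right)} \right)}\right) y{\left(-8,-12 \right)} = \left(-150 - 4\right) \left(-3 - 8\right) = \left(-154\right) \left(-11\right) = 1694$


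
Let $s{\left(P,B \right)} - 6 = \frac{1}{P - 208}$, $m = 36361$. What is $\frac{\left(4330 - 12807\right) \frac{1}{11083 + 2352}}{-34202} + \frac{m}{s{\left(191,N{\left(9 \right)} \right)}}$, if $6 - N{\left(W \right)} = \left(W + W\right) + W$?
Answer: $\frac{5796660092783}{947140630} \approx 6120.2$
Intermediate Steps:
$N{\left(W \right)} = 6 - 3 W$ ($N{\left(W \right)} = 6 - \left(\left(W + W\right) + W\right) = 6 - \left(2 W + W\right) = 6 - 3 W$)
$s{\left(P,B \right)} = 6 + \frac{1}{-208 + P}$ ($s{\left(P,B \right)} = 6 + \frac{1}{P - 208} = 6 + \frac{1}{-208 + P}$)
$\frac{\left(4330 - 12807\right) \frac{1}{11083 + 2352}}{-34202} + \frac{m}{s{\left(191,N{\left(9 \right)} \right)}} = \frac{\left(4330 - 12807\right) \frac{1}{11083 + 2352}}{-34202} + \frac{36361}{\frac{1}{-208 + 191} \left(-1247 + 6 \cdot 191\right)} = - \frac{8477}{13435} \left(- \frac{1}{34202}\right) + \frac{36361}{\frac{1}{-17} \left(-1247 + 1146\right)} = \left(-8477\right) \frac{1}{13435} \left(- \frac{1}{34202}\right) + \frac{36361}{\left(- \frac{1}{17}\right) \left(-101\right)} = \left(- \frac{8477}{13435}\right) \left(- \frac{1}{34202}\right) + \frac{36361}{\frac{101}{17}} = \frac{173}{9377630} + 36361 \cdot \frac{17}{101} = \frac{173}{9377630} + \frac{618137}{101} = \frac{5796660092783}{947140630}$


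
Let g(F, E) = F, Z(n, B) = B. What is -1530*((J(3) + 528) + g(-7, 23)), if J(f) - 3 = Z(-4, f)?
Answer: -806310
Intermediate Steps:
J(f) = 3 + f
-1530*((J(3) + 528) + g(-7, 23)) = -1530*(((3 + 3) + 528) - 7) = -1530*((6 + 528) - 7) = -1530*(534 - 7) = -1530*527 = -806310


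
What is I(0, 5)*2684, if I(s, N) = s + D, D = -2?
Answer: -5368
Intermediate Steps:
I(s, N) = -2 + s (I(s, N) = s - 2 = -2 + s)
I(0, 5)*2684 = (-2 + 0)*2684 = -2*2684 = -5368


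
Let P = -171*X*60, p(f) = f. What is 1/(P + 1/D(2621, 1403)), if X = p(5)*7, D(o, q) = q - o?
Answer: -1218/437383801 ≈ -2.7847e-6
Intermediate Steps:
X = 35 (X = 5*7 = 35)
P = -359100 (P = -171*35*60 = -5985*60 = -359100)
1/(P + 1/D(2621, 1403)) = 1/(-359100 + 1/(1403 - 1*2621)) = 1/(-359100 + 1/(1403 - 2621)) = 1/(-359100 + 1/(-1218)) = 1/(-359100 - 1/1218) = 1/(-437383801/1218) = -1218/437383801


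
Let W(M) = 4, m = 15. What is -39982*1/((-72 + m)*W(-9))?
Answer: 19991/114 ≈ 175.36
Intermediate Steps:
-39982*1/((-72 + m)*W(-9)) = -39982*1/(4*(-72 + 15)) = -39982/(4*(-57)) = -39982/(-228) = -39982*(-1/228) = 19991/114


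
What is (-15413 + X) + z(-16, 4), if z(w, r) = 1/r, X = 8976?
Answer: -25747/4 ≈ -6436.8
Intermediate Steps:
(-15413 + X) + z(-16, 4) = (-15413 + 8976) + 1/4 = -6437 + 1/4 = -25747/4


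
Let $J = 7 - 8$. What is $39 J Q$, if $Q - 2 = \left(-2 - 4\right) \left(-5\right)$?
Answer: $-1248$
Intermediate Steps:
$J = -1$
$Q = 32$ ($Q = 2 + \left(-2 - 4\right) \left(-5\right) = 2 - -30 = 2 + 30 = 32$)
$39 J Q = 39 \left(-1\right) 32 = \left(-39\right) 32 = -1248$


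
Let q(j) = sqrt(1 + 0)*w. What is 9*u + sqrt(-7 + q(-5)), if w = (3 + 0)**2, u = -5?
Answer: -45 + sqrt(2) ≈ -43.586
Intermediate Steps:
w = 9 (w = 3**2 = 9)
q(j) = 9 (q(j) = sqrt(1 + 0)*9 = sqrt(1)*9 = 1*9 = 9)
9*u + sqrt(-7 + q(-5)) = 9*(-5) + sqrt(-7 + 9) = -45 + sqrt(2)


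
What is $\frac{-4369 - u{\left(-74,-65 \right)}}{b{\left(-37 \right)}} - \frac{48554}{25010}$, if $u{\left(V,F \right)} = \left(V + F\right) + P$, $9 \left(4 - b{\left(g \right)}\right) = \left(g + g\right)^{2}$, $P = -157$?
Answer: $\frac{65265781}{13605440} \approx 4.797$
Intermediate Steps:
$b{\left(g \right)} = 4 - \frac{4 g^{2}}{9}$ ($b{\left(g \right)} = 4 - \frac{\left(g + g\right)^{2}}{9} = 4 - \frac{\left(2 g\right)^{2}}{9} = 4 - \frac{4 g^{2}}{9}$)
$u{\left(V,F \right)} = -157 + F + V$ ($u{\left(V,F \right)} = \left(V + F\right) - 157 = \left(F + V\right) - 157 = -157 + F + V$)
$\frac{-4369 - u{\left(-74,-65 \right)}}{b{\left(-37 \right)}} - \frac{48554}{25010} = \frac{-4369 - \left(-157 - 65 - 74\right)}{4 - \frac{4 \left(-37\right)^{2}}{9}} - \frac{48554}{25010} = \frac{-4369 - -296}{4 - \frac{5476}{9}} - \frac{24277}{12505} = \frac{-4369 + 296}{4 - \frac{5476}{9}} - \frac{24277}{12505} = - \frac{4073}{- \frac{5440}{9}} - \frac{24277}{12505} = \left(-4073\right) \left(- \frac{9}{5440}\right) - \frac{24277}{12505} = \frac{36657}{5440} - \frac{24277}{12505} = \frac{65265781}{13605440}$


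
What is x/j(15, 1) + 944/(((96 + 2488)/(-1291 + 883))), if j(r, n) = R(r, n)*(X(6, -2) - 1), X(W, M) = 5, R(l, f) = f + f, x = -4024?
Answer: -12389/19 ≈ -652.05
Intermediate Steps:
R(l, f) = 2*f
j(r, n) = 8*n (j(r, n) = (2*n)*(5 - 1) = (2*n)*4 = 8*n)
x/j(15, 1) + 944/(((96 + 2488)/(-1291 + 883))) = -4024/(8*1) + 944/(((96 + 2488)/(-1291 + 883))) = -4024/8 + 944/((2584/(-408))) = -4024*⅛ + 944/((2584*(-1/408))) = -503 + 944/(-19/3) = -503 + 944*(-3/19) = -503 - 2832/19 = -12389/19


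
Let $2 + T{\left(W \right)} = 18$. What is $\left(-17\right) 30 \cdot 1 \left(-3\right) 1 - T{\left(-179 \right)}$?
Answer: $1514$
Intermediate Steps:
$T{\left(W \right)} = 16$ ($T{\left(W \right)} = -2 + 18 = 16$)
$\left(-17\right) 30 \cdot 1 \left(-3\right) 1 - T{\left(-179 \right)} = \left(-17\right) 30 \cdot 1 \left(-3\right) 1 - 16 = - 510 \left(\left(-3\right) 1\right) - 16 = \left(-510\right) \left(-3\right) - 16 = 1530 - 16 = 1514$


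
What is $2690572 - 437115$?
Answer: $2253457$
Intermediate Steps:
$2690572 - 437115 = 2253457$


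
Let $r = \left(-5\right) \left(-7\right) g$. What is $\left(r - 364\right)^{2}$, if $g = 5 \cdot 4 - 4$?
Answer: $38416$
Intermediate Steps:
$g = 16$ ($g = 20 - 4 = 16$)
$r = 560$ ($r = \left(-5\right) \left(-7\right) 16 = 35 \cdot 16 = 560$)
$\left(r - 364\right)^{2} = \left(560 - 364\right)^{2} = 196^{2} = 38416$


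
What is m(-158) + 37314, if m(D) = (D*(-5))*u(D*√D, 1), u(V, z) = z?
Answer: 38104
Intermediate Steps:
m(D) = -5*D (m(D) = (D*(-5))*1 = -5*D*1 = -5*D)
m(-158) + 37314 = -5*(-158) + 37314 = 790 + 37314 = 38104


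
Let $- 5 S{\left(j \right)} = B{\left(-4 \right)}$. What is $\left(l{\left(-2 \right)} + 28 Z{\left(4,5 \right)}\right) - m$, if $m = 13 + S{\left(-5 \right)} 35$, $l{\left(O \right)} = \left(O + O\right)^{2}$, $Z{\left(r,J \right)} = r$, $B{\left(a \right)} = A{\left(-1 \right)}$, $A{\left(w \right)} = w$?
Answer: $108$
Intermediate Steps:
$B{\left(a \right)} = -1$
$S{\left(j \right)} = \frac{1}{5}$ ($S{\left(j \right)} = \left(- \frac{1}{5}\right) \left(-1\right) = \frac{1}{5}$)
$l{\left(O \right)} = 4 O^{2}$ ($l{\left(O \right)} = \left(2 O\right)^{2} = 4 O^{2}$)
$m = 20$ ($m = 13 + \frac{1}{5} \cdot 35 = 13 + 7 = 20$)
$\left(l{\left(-2 \right)} + 28 Z{\left(4,5 \right)}\right) - m = \left(4 \left(-2\right)^{2} + 28 \cdot 4\right) - 20 = \left(4 \cdot 4 + 112\right) - 20 = \left(16 + 112\right) - 20 = 128 - 20 = 108$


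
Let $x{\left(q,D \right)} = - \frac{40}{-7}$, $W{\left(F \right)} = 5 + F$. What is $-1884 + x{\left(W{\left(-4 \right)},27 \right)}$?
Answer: $- \frac{13148}{7} \approx -1878.3$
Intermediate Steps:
$x{\left(q,D \right)} = \frac{40}{7}$ ($x{\left(q,D \right)} = \left(-40\right) \left(- \frac{1}{7}\right) = \frac{40}{7}$)
$-1884 + x{\left(W{\left(-4 \right)},27 \right)} = -1884 + \frac{40}{7} = - \frac{13148}{7}$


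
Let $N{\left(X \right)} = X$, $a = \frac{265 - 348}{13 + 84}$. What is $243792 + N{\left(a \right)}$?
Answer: $\frac{23647741}{97} \approx 2.4379 \cdot 10^{5}$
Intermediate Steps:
$a = - \frac{83}{97} \approx -0.85567$
$243792 + N{\left(a \right)} = 243792 - \frac{83}{97} = \frac{23647741}{97}$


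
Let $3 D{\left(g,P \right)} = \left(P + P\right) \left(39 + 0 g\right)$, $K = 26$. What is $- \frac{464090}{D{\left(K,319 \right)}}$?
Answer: $- \frac{21095}{377} \approx -55.955$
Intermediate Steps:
$D{\left(g,P \right)} = 26 P$ ($D{\left(g,P \right)} = \frac{\left(P + P\right) \left(39 + 0 g\right)}{3} = \frac{2 P \left(39 + 0\right)}{3} = \frac{2 P 39}{3} = \frac{78 P}{3} = 26 P$)
$- \frac{464090}{D{\left(K,319 \right)}} = - \frac{464090}{26 \cdot 319} = - \frac{464090}{8294} = \left(-464090\right) \frac{1}{8294} = - \frac{21095}{377}$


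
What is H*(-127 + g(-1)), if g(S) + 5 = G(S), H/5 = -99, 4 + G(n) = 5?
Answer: 64845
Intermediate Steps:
G(n) = 1 (G(n) = -4 + 5 = 1)
H = -495 (H = 5*(-99) = -495)
g(S) = -4 (g(S) = -5 + 1 = -4)
H*(-127 + g(-1)) = -495*(-127 - 4) = -495*(-131) = 64845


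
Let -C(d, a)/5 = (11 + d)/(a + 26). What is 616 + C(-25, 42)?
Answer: 20979/34 ≈ 617.03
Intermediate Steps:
C(d, a) = -5*(11 + d)/(26 + a) (C(d, a) = -5*(11 + d)/(a + 26) = -5*(11 + d)/(26 + a))
616 + C(-25, 42) = 616 + 5*(-11 - 1*(-25))/(26 + 42) = 616 + 5*(-11 + 25)/68 = 616 + 5*(1/68)*14 = 616 + 35/34 = 20979/34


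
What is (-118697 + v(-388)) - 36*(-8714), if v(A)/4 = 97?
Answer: 195395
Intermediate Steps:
v(A) = 388 (v(A) = 4*97 = 388)
(-118697 + v(-388)) - 36*(-8714) = (-118697 + 388) - 36*(-8714) = -118309 + 313704 = 195395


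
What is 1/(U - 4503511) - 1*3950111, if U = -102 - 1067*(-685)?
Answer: -14902654871699/3772718 ≈ -3.9501e+6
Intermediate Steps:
U = 730793 (U = -102 + 730895 = 730793)
1/(U - 4503511) - 1*3950111 = 1/(730793 - 4503511) - 1*3950111 = 1/(-3772718) - 3950111 = -1/3772718 - 3950111 = -14902654871699/3772718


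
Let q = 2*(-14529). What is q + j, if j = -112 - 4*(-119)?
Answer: -28694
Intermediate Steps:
q = -29058
j = 364 (j = -112 + 476 = 364)
q + j = -29058 + 364 = -28694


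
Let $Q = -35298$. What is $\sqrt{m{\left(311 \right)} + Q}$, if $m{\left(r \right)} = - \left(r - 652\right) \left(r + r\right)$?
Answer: $2 \sqrt{44201} \approx 420.48$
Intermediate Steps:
$m{\left(r \right)} = - 2 r \left(-652 + r\right)$ ($m{\left(r \right)} = - \left(-652 + r\right) 2 r = - 2 r \left(-652 + r\right)$)
$\sqrt{m{\left(311 \right)} + Q} = \sqrt{2 \cdot 311 \left(652 - 311\right) - 35298} = \sqrt{2 \cdot 311 \cdot 341 - 35298} = \sqrt{212102 - 35298} = \sqrt{176804} = 2 \sqrt{44201}$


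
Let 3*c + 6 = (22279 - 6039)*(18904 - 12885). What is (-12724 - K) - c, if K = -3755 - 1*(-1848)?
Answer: -97781005/3 ≈ -3.2594e+7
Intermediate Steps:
K = -1907 (K = -3755 + 1848 = -1907)
c = 97748554/3 (c = -2 + ((22279 - 6039)*(18904 - 12885))/3 = -2 + (16240*6019)/3 = -2 + (1/3)*97748560 = -2 + 97748560/3 = 97748554/3 ≈ 3.2583e+7)
(-12724 - K) - c = (-12724 - 1*(-1907)) - 1*97748554/3 = (-12724 + 1907) - 97748554/3 = -10817 - 97748554/3 = -97781005/3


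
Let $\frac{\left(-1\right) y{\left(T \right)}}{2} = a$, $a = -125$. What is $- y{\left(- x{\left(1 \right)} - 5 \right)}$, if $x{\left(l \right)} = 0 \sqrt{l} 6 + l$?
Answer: $-250$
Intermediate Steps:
$x{\left(l \right)} = l$ ($x{\left(l \right)} = 0 \cdot 6 + l = 0 + l = l$)
$y{\left(T \right)} = 250$ ($y{\left(T \right)} = \left(-2\right) \left(-125\right) = 250$)
$- y{\left(- x{\left(1 \right)} - 5 \right)} = \left(-1\right) 250 = -250$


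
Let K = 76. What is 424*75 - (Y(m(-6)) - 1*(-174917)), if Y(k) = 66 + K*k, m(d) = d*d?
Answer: -145919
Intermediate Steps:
m(d) = d**2
Y(k) = 66 + 76*k
424*75 - (Y(m(-6)) - 1*(-174917)) = 424*75 - ((66 + 76*(-6)**2) - 1*(-174917)) = 31800 - ((66 + 76*36) + 174917) = 31800 - ((66 + 2736) + 174917) = 31800 - (2802 + 174917) = 31800 - 1*177719 = 31800 - 177719 = -145919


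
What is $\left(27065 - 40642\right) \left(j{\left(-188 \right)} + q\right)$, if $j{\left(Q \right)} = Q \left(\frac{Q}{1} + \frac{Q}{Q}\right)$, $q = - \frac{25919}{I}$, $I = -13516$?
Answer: $- \frac{6451714572455}{13516} \approx -4.7734 \cdot 10^{8}$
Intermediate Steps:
$q = \frac{25919}{13516}$ ($q = - \frac{25919}{-13516} = \left(-25919\right) \left(- \frac{1}{13516}\right) = \frac{25919}{13516} \approx 1.9177$)
$j{\left(Q \right)} = Q \left(1 + Q\right)$ ($j{\left(Q \right)} = Q \left(Q 1 + 1\right) = Q \left(Q + 1\right) = Q \left(1 + Q\right)$)
$\left(27065 - 40642\right) \left(j{\left(-188 \right)} + q\right) = \left(27065 - 40642\right) \left(- 188 \left(1 - 188\right) + \frac{25919}{13516}\right) = \left(27065 - 40642\right) \left(\left(-188\right) \left(-187\right) + \frac{25919}{13516}\right) = - 13577 \left(35156 + \frac{25919}{13516}\right) = \left(-13577\right) \frac{475194415}{13516} = - \frac{6451714572455}{13516}$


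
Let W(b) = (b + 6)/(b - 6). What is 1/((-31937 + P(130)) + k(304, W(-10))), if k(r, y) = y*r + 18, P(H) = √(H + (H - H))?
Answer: -31843/1013976519 - √130/1013976519 ≈ -3.1415e-5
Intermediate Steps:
W(b) = (6 + b)/(-6 + b)
P(H) = √H (P(H) = √(H + 0) = √H)
k(r, y) = 18 + r*y (k(r, y) = r*y + 18 = 18 + r*y)
1/((-31937 + P(130)) + k(304, W(-10))) = 1/((-31937 + √130) + (18 + 304*((6 - 10)/(-6 - 10)))) = 1/((-31937 + √130) + (18 + 304*(-4/(-16)))) = 1/((-31937 + √130) + (18 + 304*(-1/16*(-4)))) = 1/((-31937 + √130) + (18 + 304*(¼))) = 1/((-31937 + √130) + (18 + 76)) = 1/((-31937 + √130) + 94) = 1/(-31843 + √130)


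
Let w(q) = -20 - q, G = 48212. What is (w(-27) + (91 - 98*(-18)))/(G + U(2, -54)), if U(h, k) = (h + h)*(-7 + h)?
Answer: 931/24096 ≈ 0.038637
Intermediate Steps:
U(h, k) = 2*h*(-7 + h) (U(h, k) = (2*h)*(-7 + h) = 2*h*(-7 + h))
(w(-27) + (91 - 98*(-18)))/(G + U(2, -54)) = ((-20 - 1*(-27)) + (91 - 98*(-18)))/(48212 + 2*2*(-7 + 2)) = ((-20 + 27) + (91 + 1764))/(48212 + 2*2*(-5)) = (7 + 1855)/(48212 - 20) = 1862/48192 = 1862*(1/48192) = 931/24096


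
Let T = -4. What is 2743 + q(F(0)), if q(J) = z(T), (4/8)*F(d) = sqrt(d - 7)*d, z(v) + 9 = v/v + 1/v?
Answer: 10939/4 ≈ 2734.8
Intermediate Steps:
z(v) = -8 + 1/v (z(v) = -9 + (v/v + 1/v) = -9 + (1 + 1/v) = -8 + 1/v)
F(d) = 2*d*sqrt(-7 + d) (F(d) = 2*(sqrt(d - 7)*d) = 2*(sqrt(-7 + d)*d) = 2*(d*sqrt(-7 + d)) = 2*d*sqrt(-7 + d))
q(J) = -33/4 (q(J) = -8 + 1/(-4) = -8 - 1/4 = -33/4)
2743 + q(F(0)) = 2743 - 33/4 = 10939/4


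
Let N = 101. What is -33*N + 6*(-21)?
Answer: -3459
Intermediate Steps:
-33*N + 6*(-21) = -33*101 + 6*(-21) = -3333 - 126 = -3459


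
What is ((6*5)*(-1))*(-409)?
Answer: 12270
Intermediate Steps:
((6*5)*(-1))*(-409) = (30*(-1))*(-409) = -30*(-409) = 12270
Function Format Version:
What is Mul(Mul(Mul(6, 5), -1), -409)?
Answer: 12270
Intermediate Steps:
Mul(Mul(Mul(6, 5), -1), -409) = Mul(Mul(30, -1), -409) = Mul(-30, -409) = 12270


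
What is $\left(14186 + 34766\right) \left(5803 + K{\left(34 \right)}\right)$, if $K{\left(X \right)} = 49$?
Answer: $286467104$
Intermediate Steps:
$\left(14186 + 34766\right) \left(5803 + K{\left(34 \right)}\right) = \left(14186 + 34766\right) \left(5803 + 49\right) = 48952 \cdot 5852 = 286467104$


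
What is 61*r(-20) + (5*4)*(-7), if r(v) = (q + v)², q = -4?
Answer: 34996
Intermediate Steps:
r(v) = (-4 + v)²
61*r(-20) + (5*4)*(-7) = 61*(-4 - 20)² + (5*4)*(-7) = 61*(-24)² + 20*(-7) = 61*576 - 140 = 35136 - 140 = 34996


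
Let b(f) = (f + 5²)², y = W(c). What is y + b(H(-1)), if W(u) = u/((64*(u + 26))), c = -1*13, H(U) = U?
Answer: 36863/64 ≈ 575.98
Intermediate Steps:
c = -13
W(u) = u/(1664 + 64*u) (W(u) = u/((64*(26 + u))) = u/(1664 + 64*u))
y = -1/64 (y = (1/64)*(-13)/(26 - 13) = (1/64)*(-13)/13 = (1/64)*(-13)*(1/13) = -1/64 ≈ -0.015625)
b(f) = (25 + f)² (b(f) = (f + 25)² = (25 + f)²)
y + b(H(-1)) = -1/64 + (25 - 1)² = -1/64 + 24² = -1/64 + 576 = 36863/64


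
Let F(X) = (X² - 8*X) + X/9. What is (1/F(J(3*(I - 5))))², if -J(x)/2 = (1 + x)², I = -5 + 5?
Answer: 81/1990379212864 ≈ 4.0696e-11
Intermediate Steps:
I = 0
J(x) = -2*(1 + x)²
F(X) = X² - 71*X/9 (F(X) = (X² - 8*X) + X*(⅑) = (X² - 8*X) + X/9 = X² - 71*X/9)
(1/F(J(3*(I - 5))))² = (1/((-2*(1 + 3*(0 - 5))²)*(-71 + 9*(-2*(1 + 3*(0 - 5))²))/9))² = (1/((-2*(1 + 3*(-5))²)*(-71 + 9*(-2*(1 + 3*(-5))²))/9))² = (1/((-2*(1 - 15)²)*(-71 + 9*(-2*(1 - 15)²))/9))² = (1/((-2*(-14)²)*(-71 + 9*(-2*(-14)²))/9))² = (1/((-2*196)*(-71 + 9*(-2*196))/9))² = (1/((⅑)*(-392)*(-71 + 9*(-392))))² = (1/((⅑)*(-392)*(-71 - 3528)))² = (1/((⅑)*(-392)*(-3599)))² = (1/(1410808/9))² = (9/1410808)² = 81/1990379212864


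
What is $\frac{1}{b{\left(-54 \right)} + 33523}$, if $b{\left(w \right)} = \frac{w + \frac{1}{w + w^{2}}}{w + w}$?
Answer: $\frac{309096}{10361979755} \approx 2.983 \cdot 10^{-5}$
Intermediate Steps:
$b{\left(w \right)} = \frac{w + \frac{1}{w + w^{2}}}{2 w}$
$\frac{1}{b{\left(-54 \right)} + 33523} = \frac{1}{\frac{1 + \left(-54\right)^{2} + \left(-54\right)^{3}}{2 \cdot 2916 \left(1 - 54\right)} + 33523} = \frac{1}{\frac{1}{2} \cdot \frac{1}{2916} \frac{1}{-53} \left(1 + 2916 - 157464\right) + 33523} = \frac{1}{\frac{1}{2} \cdot \frac{1}{2916} \left(- \frac{1}{53}\right) \left(-154547\right) + 33523} = \frac{1}{\frac{154547}{309096} + 33523} = \frac{1}{\frac{10361979755}{309096}} = \frac{309096}{10361979755}$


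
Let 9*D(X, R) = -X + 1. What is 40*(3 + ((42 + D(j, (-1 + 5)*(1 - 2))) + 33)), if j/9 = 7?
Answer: 25600/9 ≈ 2844.4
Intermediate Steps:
j = 63 (j = 9*7 = 63)
D(X, R) = 1/9 - X/9 (D(X, R) = (-X + 1)/9 = (1 - X)/9 = 1/9 - X/9)
40*(3 + ((42 + D(j, (-1 + 5)*(1 - 2))) + 33)) = 40*(3 + ((42 + (1/9 - 1/9*63)) + 33)) = 40*(3 + ((42 + (1/9 - 7)) + 33)) = 40*(3 + ((42 - 62/9) + 33)) = 40*(3 + (316/9 + 33)) = 40*(3 + 613/9) = 40*(640/9) = 25600/9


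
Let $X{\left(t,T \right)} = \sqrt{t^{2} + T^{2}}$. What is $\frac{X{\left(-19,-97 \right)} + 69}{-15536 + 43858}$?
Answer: $\frac{69}{28322} + \frac{\sqrt{9770}}{28322} \approx 0.0059263$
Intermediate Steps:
$X{\left(t,T \right)} = \sqrt{T^{2} + t^{2}}$
$\frac{X{\left(-19,-97 \right)} + 69}{-15536 + 43858} = \frac{\sqrt{\left(-97\right)^{2} + \left(-19\right)^{2}} + 69}{-15536 + 43858} = \frac{\sqrt{9409 + 361} + 69}{28322} = \left(\sqrt{9770} + 69\right) \frac{1}{28322} = \left(69 + \sqrt{9770}\right) \frac{1}{28322} = \frac{69}{28322} + \frac{\sqrt{9770}}{28322}$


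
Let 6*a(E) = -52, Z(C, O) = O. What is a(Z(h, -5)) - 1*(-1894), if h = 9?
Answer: 5656/3 ≈ 1885.3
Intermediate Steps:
a(E) = -26/3 (a(E) = (⅙)*(-52) = -26/3)
a(Z(h, -5)) - 1*(-1894) = -26/3 - 1*(-1894) = -26/3 + 1894 = 5656/3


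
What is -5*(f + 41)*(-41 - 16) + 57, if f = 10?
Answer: 14592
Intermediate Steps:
-5*(f + 41)*(-41 - 16) + 57 = -5*(10 + 41)*(-41 - 16) + 57 = -255*(-57) + 57 = -5*(-2907) + 57 = 14535 + 57 = 14592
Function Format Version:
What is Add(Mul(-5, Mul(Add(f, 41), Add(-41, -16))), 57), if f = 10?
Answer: 14592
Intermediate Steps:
Add(Mul(-5, Mul(Add(f, 41), Add(-41, -16))), 57) = Add(Mul(-5, Mul(Add(10, 41), Add(-41, -16))), 57) = Add(Mul(-5, Mul(51, -57)), 57) = Add(Mul(-5, -2907), 57) = Add(14535, 57) = 14592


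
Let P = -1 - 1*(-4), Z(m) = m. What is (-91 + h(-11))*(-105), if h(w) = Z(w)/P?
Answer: 9940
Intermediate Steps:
P = 3 (P = -1 + 4 = 3)
h(w) = w/3
(-91 + h(-11))*(-105) = (-91 + (1/3)*(-11))*(-105) = (-91 - 11/3)*(-105) = -284/3*(-105) = 9940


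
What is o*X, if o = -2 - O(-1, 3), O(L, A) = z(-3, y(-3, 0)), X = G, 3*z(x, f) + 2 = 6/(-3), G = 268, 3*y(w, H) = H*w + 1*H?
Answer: -536/3 ≈ -178.67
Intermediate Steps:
y(w, H) = H/3 + H*w/3 (y(w, H) = (H*w + 1*H)/3 = (H*w + H)/3 = (H + H*w)/3 = H/3 + H*w/3)
z(x, f) = -4/3 (z(x, f) = -2/3 + (6/(-3))/3 = -2/3 + (6*(-1/3))/3 = -2/3 + (1/3)*(-2) = -2/3 - 2/3 = -4/3)
X = 268
O(L, A) = -4/3
o = -2/3 (o = -2 - 1*(-4/3) = -2 + 4/3 = -2/3 ≈ -0.66667)
o*X = -2/3*268 = -536/3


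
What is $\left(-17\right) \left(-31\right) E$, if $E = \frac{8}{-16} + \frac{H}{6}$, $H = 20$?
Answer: $\frac{8959}{6} \approx 1493.2$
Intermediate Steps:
$E = \frac{17}{6}$ ($E = \frac{8}{-16} + \frac{20}{6} = 8 \left(- \frac{1}{16}\right) + 20 \cdot \frac{1}{6} = - \frac{1}{2} + \frac{10}{3} = \frac{17}{6} \approx 2.8333$)
$\left(-17\right) \left(-31\right) E = \left(-17\right) \left(-31\right) \frac{17}{6} = 527 \cdot \frac{17}{6} = \frac{8959}{6}$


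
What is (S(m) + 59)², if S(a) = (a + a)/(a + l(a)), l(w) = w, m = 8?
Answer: 3600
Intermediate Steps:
S(a) = 1 (S(a) = (a + a)/(a + a) = (2*a)/((2*a)) = (2*a)*(1/(2*a)) = 1)
(S(m) + 59)² = (1 + 59)² = 60² = 3600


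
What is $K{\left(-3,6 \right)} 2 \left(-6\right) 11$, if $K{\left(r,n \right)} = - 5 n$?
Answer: $3960$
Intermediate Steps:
$K{\left(-3,6 \right)} 2 \left(-6\right) 11 = \left(-5\right) 6 \cdot 2 \left(-6\right) 11 = \left(-30\right) \left(-12\right) 11 = 360 \cdot 11 = 3960$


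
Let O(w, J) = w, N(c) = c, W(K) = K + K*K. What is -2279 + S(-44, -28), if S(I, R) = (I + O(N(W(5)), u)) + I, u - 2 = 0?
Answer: -2337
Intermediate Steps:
W(K) = K + K²
u = 2 (u = 2 + 0 = 2)
S(I, R) = 30 + 2*I (S(I, R) = (I + 5*(1 + 5)) + I = (I + 5*6) + I = (I + 30) + I = (30 + I) + I = 30 + 2*I)
-2279 + S(-44, -28) = -2279 + (30 + 2*(-44)) = -2279 + (30 - 88) = -2279 - 58 = -2337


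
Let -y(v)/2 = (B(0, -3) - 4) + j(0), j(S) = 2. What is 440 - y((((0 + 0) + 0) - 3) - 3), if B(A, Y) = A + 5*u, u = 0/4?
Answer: 436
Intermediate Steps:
u = 0 (u = 0*(¼) = 0)
B(A, Y) = A (B(A, Y) = A + 5*0 = A + 0 = A)
y(v) = 4 (y(v) = -2*((0 - 4) + 2) = -2*(-4 + 2) = -2*(-2) = 4)
440 - y((((0 + 0) + 0) - 3) - 3) = 440 - 1*4 = 440 - 4 = 436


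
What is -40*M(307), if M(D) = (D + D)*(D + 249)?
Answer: -13655360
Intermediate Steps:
M(D) = 2*D*(249 + D) (M(D) = (2*D)*(249 + D) = 2*D*(249 + D))
-40*M(307) = -80*307*(249 + 307) = -80*307*556 = -40*341384 = -13655360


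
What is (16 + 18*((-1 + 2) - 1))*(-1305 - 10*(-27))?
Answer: -16560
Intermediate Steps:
(16 + 18*((-1 + 2) - 1))*(-1305 - 10*(-27)) = (16 + 18*(1 - 1))*(-1305 + 270) = (16 + 18*0)*(-1035) = (16 + 0)*(-1035) = 16*(-1035) = -16560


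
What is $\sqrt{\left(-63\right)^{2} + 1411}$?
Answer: $2 \sqrt{1345} \approx 73.349$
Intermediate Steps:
$\sqrt{\left(-63\right)^{2} + 1411} = \sqrt{3969 + 1411} = \sqrt{5380} = 2 \sqrt{1345}$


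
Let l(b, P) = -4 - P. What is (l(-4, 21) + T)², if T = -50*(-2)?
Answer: 5625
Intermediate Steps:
T = 100
(l(-4, 21) + T)² = ((-4 - 1*21) + 100)² = ((-4 - 21) + 100)² = (-25 + 100)² = 75² = 5625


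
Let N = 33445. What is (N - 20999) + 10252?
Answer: 22698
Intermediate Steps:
(N - 20999) + 10252 = (33445 - 20999) + 10252 = 12446 + 10252 = 22698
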